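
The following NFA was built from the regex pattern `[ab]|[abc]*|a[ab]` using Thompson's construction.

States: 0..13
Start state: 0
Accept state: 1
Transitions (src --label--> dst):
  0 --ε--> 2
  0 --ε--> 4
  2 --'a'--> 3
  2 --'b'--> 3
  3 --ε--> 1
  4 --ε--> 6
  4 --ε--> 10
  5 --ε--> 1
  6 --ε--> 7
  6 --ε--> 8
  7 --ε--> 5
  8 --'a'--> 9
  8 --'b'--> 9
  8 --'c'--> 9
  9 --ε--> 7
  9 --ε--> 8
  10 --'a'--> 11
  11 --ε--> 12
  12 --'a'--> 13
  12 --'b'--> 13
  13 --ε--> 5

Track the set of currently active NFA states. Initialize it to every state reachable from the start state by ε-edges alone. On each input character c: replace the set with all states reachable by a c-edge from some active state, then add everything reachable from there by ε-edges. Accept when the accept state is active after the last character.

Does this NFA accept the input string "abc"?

start: ε-closure({0}) = {0,1,2,4,5,6,7,8,10}
'a' @ 1: {1,3,5,7,8,9,11,12}  ✓accept
'b' @ 2: {1,5,7,8,9,13}  ✓accept
'c' @ 3: {1,5,7,8,9}  ✓accept
final: {1,5,7,8,9}; accept 1 in set

Answer: ACCEPT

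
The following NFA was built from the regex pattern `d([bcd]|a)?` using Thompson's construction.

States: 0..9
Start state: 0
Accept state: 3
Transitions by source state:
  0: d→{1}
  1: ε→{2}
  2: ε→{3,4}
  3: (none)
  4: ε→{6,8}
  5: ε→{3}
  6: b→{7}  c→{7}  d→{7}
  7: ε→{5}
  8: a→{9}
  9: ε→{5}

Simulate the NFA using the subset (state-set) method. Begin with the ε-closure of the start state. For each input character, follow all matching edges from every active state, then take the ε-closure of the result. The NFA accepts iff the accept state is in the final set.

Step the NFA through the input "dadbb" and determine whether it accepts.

S₀ = ε-closure({0}) = {0}
'd' @ 1: {1,2,3,4,6,8}  (accept∈set)
'a' @ 2: {3,5,9}  (accept∈set)
'd' @ 3: {}  — no active states
rest 'bb' ignored (set empty)
final: {}; accept 3 not in set

Answer: REJECT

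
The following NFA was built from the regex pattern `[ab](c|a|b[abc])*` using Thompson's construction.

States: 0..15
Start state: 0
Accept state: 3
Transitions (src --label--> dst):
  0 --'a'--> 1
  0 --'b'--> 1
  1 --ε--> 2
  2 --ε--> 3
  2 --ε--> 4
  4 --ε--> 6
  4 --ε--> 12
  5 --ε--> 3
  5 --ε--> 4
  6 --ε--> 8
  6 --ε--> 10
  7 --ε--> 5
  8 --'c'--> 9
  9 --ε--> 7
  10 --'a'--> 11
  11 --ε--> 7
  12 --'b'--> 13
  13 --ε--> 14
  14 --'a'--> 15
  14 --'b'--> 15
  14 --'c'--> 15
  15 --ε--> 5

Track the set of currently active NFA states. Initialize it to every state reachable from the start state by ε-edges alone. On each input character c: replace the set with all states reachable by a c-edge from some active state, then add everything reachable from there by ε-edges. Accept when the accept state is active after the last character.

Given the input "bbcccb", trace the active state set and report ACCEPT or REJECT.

Answer: REJECT

Steps:
S₀ = ε-closure({0}) = {0}
'b' @ 1: {1,2,3,4,6,8,10,12}  [accepting]
'b' @ 2: {13,14}
'c' @ 3: {3,4,5,6,8,10,12,15}  [accepting]
'c' @ 4: {3,4,5,6,7,8,9,10,12}  [accepting]
'c' @ 5: {3,4,5,6,7,8,9,10,12}  [accepting]
'b' @ 6: {13,14}
final: {13,14}; accept 3 not in set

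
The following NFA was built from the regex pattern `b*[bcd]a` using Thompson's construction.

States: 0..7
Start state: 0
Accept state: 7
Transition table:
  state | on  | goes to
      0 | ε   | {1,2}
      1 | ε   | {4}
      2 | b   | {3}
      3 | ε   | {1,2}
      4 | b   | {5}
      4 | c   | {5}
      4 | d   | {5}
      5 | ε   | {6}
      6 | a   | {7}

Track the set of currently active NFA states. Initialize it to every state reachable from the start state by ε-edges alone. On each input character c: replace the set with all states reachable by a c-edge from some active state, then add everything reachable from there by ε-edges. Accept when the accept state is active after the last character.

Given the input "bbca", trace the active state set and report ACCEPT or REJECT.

Answer: ACCEPT

Steps:
initial (ε-close {0}): {0,1,2,4}
'b' @ 1: {1,2,3,4,5,6}
'b' @ 2: {1,2,3,4,5,6}
'c' @ 3: {5,6}
'a' @ 4: {7}  ✓accept
final: {7}; accept 7 in set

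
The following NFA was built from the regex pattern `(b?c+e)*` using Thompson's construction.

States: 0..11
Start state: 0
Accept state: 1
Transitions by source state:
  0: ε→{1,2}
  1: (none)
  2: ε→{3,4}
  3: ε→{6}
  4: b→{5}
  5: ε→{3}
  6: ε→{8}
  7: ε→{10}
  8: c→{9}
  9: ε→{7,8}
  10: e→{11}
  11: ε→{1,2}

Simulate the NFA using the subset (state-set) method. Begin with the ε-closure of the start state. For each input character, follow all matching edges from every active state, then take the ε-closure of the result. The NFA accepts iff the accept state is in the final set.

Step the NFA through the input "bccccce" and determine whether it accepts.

Answer: ACCEPT

Steps:
S₀ = ε-closure({0}) = {0,1,2,3,4,6,8}
'b' @ 1: {3,5,6,8}
'c' @ 2: {7,8,9,10}
'c' @ 3: {7,8,9,10}
'c' @ 4: {7,8,9,10}
'c' @ 5: {7,8,9,10}
'c' @ 6: {7,8,9,10}
'e' @ 7: {1,2,3,4,6,8,11}  [accepting]
end set {1,2,3,4,6,8,11} — state 1 in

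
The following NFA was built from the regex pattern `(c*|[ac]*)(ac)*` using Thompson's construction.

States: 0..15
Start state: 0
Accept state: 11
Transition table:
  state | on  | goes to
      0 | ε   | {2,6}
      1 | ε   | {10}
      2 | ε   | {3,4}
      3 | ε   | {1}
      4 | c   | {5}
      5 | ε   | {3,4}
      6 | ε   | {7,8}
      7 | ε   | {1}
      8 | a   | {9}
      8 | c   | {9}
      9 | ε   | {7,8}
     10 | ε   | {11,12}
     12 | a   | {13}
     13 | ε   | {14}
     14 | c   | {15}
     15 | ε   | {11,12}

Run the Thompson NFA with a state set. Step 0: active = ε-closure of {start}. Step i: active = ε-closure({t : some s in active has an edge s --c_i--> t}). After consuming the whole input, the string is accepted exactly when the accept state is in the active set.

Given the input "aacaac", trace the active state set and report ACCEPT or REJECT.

start: ε-closure({0}) = {0,1,2,3,4,6,7,8,10,11,12}
'a' @ 1: {1,7,8,9,10,11,12,13,14}  [accepting]
'a' @ 2: {1,7,8,9,10,11,12,13,14}  [accepting]
'c' @ 3: {1,7,8,9,10,11,12,15}  [accepting]
'a' @ 4: {1,7,8,9,10,11,12,13,14}  [accepting]
'a' @ 5: {1,7,8,9,10,11,12,13,14}  [accepting]
'c' @ 6: {1,7,8,9,10,11,12,15}  [accepting]
after full input: {1,7,8,9,10,11,12,15}  (accept=11 in)

Answer: ACCEPT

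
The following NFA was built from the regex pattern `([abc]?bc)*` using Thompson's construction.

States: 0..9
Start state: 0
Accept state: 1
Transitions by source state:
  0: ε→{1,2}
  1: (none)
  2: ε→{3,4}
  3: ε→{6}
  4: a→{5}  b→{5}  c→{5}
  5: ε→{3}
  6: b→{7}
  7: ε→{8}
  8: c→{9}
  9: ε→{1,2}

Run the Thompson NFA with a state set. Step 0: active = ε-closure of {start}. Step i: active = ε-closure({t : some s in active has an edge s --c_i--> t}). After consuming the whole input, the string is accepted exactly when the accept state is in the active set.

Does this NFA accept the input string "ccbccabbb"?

start: ε-closure({0}) = {0,1,2,3,4,6}
'c' @ 1: {3,5,6}
'c' @ 2: {}  — dead — no transitions
rest 'bccabbb' ignored (set empty)
end set {} — state 1 not in

Answer: REJECT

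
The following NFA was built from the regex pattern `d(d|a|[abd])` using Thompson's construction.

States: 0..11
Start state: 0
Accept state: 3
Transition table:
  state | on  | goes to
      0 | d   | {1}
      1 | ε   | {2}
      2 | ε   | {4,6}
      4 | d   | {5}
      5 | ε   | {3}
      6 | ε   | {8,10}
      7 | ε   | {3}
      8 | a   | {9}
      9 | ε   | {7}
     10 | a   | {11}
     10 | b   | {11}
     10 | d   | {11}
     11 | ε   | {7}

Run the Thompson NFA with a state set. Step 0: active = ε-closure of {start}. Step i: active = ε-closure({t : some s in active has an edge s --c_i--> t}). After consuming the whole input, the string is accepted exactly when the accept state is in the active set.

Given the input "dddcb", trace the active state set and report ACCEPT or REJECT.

Answer: REJECT

Trace:
S₀ = ε-closure({0}) = {0}
'd' @ 1: {1,2,4,6,8,10}
'd' @ 2: {3,5,7,11}  (accept∈set)
'd' @ 3: {}  — dead — no transitions
rest 'cb' ignored (set empty)
end set {} — state 3 not in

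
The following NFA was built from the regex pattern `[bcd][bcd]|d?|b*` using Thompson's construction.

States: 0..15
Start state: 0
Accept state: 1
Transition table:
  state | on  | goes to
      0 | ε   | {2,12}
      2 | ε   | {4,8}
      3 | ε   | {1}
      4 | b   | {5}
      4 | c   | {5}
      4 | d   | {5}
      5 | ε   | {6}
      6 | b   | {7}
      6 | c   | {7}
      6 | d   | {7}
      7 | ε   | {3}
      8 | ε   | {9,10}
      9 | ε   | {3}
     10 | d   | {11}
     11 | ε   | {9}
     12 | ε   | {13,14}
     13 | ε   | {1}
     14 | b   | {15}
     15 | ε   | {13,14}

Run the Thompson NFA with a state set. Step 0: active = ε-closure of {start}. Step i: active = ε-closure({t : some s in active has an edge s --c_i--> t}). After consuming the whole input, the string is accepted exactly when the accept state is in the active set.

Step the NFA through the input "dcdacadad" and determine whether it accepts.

initial (ε-close {0}): {0,1,2,3,4,8,9,10,12,13,14}
'd' @ 1: {1,3,5,6,9,11}  ✓accept
'c' @ 2: {1,3,7}  ✓accept
'd' @ 3: {}  — dead — no transitions
rest 'acadad' ignored (set empty)
final: {}; accept 1 not in set

Answer: REJECT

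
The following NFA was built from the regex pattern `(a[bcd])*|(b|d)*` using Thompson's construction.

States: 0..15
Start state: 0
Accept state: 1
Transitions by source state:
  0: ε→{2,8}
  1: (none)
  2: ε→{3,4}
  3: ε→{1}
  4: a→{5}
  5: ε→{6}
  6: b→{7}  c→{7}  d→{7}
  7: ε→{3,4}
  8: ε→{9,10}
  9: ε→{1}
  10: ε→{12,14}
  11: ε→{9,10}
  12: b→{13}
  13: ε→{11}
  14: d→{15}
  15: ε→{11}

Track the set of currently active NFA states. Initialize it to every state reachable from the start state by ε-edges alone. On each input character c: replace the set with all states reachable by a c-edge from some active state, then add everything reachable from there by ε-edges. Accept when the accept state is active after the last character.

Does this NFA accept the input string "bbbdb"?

Answer: ACCEPT

Derivation:
S₀ = ε-closure({0}) = {0,1,2,3,4,8,9,10,12,14}
'b' @ 1: {1,9,10,11,12,13,14}  ✓accept
'b' @ 2: {1,9,10,11,12,13,14}  ✓accept
'b' @ 3: {1,9,10,11,12,13,14}  ✓accept
'd' @ 4: {1,9,10,11,12,14,15}  ✓accept
'b' @ 5: {1,9,10,11,12,13,14}  ✓accept
end set {1,9,10,11,12,13,14} — state 1 in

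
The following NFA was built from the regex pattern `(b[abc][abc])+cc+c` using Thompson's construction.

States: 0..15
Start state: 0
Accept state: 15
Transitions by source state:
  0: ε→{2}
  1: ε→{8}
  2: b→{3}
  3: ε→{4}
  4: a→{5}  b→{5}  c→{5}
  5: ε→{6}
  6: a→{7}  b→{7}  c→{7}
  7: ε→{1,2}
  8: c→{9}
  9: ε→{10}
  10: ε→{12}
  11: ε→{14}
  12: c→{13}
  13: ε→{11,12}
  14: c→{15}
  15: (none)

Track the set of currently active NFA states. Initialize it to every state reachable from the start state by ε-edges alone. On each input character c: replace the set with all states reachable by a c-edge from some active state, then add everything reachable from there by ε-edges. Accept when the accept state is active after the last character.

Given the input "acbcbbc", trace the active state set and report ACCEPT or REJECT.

Answer: REJECT

Steps:
initial (ε-close {0}): {0,2}
'a' @ 1: {}  — state set empty
rest 'cbcbbc' ignored (set empty)
end set {} — state 15 not in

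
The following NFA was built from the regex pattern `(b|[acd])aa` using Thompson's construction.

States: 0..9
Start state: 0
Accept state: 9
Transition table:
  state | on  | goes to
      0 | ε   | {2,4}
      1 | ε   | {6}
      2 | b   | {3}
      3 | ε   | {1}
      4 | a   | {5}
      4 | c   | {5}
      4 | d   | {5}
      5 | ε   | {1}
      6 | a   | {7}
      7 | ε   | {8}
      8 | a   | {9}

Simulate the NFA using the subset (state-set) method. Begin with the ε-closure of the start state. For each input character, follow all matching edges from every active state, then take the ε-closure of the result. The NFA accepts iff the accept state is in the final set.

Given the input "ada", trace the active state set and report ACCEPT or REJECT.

S₀ = ε-closure({0}) = {0,2,4}
'a' @ 1: {1,5,6}
'd' @ 2: {}  — no active states
rest 'a' ignored (set empty)
end set {} — state 9 not in

Answer: REJECT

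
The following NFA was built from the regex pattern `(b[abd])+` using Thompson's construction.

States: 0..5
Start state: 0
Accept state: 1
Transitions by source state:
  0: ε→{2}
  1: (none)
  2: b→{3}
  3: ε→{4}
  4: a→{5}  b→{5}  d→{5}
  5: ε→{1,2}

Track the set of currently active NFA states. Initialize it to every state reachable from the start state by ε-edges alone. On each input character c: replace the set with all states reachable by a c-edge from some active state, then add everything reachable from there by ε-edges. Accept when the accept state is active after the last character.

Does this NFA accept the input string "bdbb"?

start: ε-closure({0}) = {0,2}
'b' @ 1: {3,4}
'd' @ 2: {1,2,5}  (accept∈set)
'b' @ 3: {3,4}
'b' @ 4: {1,2,5}  (accept∈set)
after full input: {1,2,5}  (accept=1 in)

Answer: ACCEPT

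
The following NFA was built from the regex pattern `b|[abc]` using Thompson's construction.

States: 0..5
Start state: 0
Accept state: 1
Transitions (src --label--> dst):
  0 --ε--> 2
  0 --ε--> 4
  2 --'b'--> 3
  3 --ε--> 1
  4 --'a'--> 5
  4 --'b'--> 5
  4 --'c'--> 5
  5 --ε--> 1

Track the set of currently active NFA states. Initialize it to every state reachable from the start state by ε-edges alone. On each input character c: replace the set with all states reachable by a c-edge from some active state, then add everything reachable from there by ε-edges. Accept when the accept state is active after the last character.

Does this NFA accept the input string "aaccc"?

S₀ = ε-closure({0}) = {0,2,4}
'a' @ 1: {1,5}  [accepting]
'a' @ 2: {}  — state set empty
rest 'ccc' ignored (set empty)
after full input: {}  (accept=1 not in)

Answer: REJECT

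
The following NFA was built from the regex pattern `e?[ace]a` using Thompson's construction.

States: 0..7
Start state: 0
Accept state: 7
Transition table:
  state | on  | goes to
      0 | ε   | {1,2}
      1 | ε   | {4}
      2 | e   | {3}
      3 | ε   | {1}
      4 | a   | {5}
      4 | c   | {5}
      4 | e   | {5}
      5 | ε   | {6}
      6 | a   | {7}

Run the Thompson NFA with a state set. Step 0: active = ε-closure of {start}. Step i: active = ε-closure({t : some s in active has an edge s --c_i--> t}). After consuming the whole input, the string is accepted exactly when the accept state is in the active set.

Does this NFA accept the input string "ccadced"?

Answer: REJECT

Trace:
initial (ε-close {0}): {0,1,2,4}
'c' @ 1: {5,6}
'c' @ 2: {}  — dead — no transitions
rest 'adced' ignored (set empty)
end set {} — state 7 not in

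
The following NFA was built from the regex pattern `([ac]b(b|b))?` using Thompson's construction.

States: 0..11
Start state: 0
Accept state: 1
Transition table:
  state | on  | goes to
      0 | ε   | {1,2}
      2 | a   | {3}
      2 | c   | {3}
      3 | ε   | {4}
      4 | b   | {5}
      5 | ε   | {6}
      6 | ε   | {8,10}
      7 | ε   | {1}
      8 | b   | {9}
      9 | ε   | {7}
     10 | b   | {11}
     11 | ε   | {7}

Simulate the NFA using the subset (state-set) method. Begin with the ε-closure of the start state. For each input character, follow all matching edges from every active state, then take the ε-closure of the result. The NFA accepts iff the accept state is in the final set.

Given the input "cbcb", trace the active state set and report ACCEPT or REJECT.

S₀ = ε-closure({0}) = {0,1,2}
'c' @ 1: {3,4}
'b' @ 2: {5,6,8,10}
'c' @ 3: {}  — no active states
rest 'b' ignored (set empty)
after full input: {}  (accept=1 not in)

Answer: REJECT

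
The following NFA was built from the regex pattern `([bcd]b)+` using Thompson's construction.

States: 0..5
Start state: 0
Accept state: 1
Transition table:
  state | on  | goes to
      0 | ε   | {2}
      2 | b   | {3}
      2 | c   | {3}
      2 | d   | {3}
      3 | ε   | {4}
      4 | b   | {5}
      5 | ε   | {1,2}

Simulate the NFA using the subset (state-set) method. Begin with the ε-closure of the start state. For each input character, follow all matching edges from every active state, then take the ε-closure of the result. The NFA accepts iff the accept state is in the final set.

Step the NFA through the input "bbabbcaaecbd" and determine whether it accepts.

Answer: REJECT

Derivation:
S₀ = ε-closure({0}) = {0,2}
'b' @ 1: {3,4}
'b' @ 2: {1,2,5}  ✓accept
'a' @ 3: {}  — no active states
rest 'bbcaaecbd' ignored (set empty)
after full input: {}  (accept=1 not in)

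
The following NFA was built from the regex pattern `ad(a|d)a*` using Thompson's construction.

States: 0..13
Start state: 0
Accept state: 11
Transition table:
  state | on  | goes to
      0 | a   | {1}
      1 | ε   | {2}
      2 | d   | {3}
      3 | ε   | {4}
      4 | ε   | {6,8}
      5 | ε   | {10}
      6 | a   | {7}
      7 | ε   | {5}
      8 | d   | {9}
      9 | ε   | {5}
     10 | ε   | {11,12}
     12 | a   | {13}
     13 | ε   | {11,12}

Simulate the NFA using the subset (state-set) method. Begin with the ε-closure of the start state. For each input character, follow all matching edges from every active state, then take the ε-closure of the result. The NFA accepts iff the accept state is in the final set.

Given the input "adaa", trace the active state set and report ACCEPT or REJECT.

start: ε-closure({0}) = {0}
'a' @ 1: {1,2}
'd' @ 2: {3,4,6,8}
'a' @ 3: {5,7,10,11,12}  ✓accept
'a' @ 4: {11,12,13}  ✓accept
end set {11,12,13} — state 11 in

Answer: ACCEPT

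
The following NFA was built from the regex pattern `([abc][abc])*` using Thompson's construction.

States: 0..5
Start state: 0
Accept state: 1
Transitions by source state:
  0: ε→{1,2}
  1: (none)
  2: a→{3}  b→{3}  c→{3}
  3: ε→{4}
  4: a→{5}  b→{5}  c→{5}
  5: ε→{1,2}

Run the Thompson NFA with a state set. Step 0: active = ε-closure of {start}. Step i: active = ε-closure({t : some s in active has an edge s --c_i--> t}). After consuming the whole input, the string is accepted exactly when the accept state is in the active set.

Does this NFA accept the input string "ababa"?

start: ε-closure({0}) = {0,1,2}
'a' @ 1: {3,4}
'b' @ 2: {1,2,5}  [accepting]
'a' @ 3: {3,4}
'b' @ 4: {1,2,5}  [accepting]
'a' @ 5: {3,4}
final: {3,4}; accept 1 not in set

Answer: REJECT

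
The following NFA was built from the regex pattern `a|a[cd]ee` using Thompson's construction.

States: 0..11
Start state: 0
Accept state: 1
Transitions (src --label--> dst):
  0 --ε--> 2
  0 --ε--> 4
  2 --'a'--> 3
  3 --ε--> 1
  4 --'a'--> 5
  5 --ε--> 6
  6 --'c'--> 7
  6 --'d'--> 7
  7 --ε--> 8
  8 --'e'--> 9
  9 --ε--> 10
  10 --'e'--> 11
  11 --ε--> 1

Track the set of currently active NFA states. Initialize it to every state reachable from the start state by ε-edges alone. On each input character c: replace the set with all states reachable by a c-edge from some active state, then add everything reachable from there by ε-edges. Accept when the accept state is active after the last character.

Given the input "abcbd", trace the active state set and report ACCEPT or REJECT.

Answer: REJECT

Trace:
initial (ε-close {0}): {0,2,4}
'a' @ 1: {1,3,5,6}  ✓accept
'b' @ 2: {}  — no active states
rest 'cbd' ignored (set empty)
end set {} — state 1 not in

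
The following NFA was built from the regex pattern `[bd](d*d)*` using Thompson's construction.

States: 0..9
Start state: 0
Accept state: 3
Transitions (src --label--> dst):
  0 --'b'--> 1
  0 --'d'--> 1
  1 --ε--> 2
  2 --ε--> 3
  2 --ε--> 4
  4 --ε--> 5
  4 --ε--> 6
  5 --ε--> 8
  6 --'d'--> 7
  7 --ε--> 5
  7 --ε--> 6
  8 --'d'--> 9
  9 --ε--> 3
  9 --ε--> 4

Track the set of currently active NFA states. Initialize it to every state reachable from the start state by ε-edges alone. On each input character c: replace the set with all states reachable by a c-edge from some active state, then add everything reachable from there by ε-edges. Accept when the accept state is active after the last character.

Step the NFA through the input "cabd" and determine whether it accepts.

initial (ε-close {0}): {0}
'c' @ 1: {}  — dead — no transitions
rest 'abd' ignored (set empty)
after full input: {}  (accept=3 not in)

Answer: REJECT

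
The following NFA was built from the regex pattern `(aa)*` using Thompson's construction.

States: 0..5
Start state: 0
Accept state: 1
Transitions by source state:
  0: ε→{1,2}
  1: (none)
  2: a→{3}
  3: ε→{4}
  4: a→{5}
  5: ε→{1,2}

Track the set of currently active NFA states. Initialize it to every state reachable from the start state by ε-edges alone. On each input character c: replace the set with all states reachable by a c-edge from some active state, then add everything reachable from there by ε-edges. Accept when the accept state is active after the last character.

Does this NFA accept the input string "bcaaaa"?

Answer: REJECT

Trace:
S₀ = ε-closure({0}) = {0,1,2}
'b' @ 1: {}  — no active states
rest 'caaaa' ignored (set empty)
after full input: {}  (accept=1 not in)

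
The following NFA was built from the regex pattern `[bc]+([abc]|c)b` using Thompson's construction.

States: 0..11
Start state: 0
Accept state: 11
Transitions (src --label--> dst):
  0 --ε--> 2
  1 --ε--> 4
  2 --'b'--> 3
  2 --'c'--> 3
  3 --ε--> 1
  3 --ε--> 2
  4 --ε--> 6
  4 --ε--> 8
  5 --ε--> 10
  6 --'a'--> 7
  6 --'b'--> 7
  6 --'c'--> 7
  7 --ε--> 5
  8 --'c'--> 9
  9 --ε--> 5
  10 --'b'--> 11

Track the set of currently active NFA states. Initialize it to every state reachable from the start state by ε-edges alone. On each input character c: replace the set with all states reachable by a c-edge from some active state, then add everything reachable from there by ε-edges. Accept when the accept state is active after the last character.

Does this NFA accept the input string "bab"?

Answer: ACCEPT

Steps:
S₀ = ε-closure({0}) = {0,2}
'b' @ 1: {1,2,3,4,6,8}
'a' @ 2: {5,7,10}
'b' @ 3: {11}  ✓accept
end set {11} — state 11 in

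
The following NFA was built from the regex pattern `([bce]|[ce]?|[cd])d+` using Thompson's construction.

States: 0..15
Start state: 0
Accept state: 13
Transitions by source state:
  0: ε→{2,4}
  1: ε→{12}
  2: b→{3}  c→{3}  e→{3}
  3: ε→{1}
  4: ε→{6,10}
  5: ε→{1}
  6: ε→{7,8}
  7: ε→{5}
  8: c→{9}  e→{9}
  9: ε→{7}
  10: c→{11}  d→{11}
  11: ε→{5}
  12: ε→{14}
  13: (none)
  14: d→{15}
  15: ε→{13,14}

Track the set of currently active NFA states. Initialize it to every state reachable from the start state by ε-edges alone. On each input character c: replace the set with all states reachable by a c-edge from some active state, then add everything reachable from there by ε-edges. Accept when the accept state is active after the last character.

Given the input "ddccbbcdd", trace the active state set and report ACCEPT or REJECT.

Answer: REJECT

Trace:
initial (ε-close {0}): {0,1,2,4,5,6,7,8,10,12,14}
'd' @ 1: {1,5,11,12,13,14,15}  ✓accept
'd' @ 2: {13,14,15}  ✓accept
'c' @ 3: {}  — dead — no transitions
rest 'cbbcdd' ignored (set empty)
end set {} — state 13 not in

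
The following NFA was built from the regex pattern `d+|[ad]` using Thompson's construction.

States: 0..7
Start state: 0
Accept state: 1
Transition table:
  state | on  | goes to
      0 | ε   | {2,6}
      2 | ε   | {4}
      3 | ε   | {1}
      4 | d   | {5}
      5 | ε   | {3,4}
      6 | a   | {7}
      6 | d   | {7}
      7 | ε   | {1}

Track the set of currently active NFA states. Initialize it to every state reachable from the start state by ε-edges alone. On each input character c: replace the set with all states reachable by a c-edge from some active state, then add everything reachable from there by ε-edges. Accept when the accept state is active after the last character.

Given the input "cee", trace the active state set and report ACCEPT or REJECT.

Answer: REJECT

Derivation:
start: ε-closure({0}) = {0,2,4,6}
'c' @ 1: {}  — dead — no transitions
rest 'ee' ignored (set empty)
final: {}; accept 1 not in set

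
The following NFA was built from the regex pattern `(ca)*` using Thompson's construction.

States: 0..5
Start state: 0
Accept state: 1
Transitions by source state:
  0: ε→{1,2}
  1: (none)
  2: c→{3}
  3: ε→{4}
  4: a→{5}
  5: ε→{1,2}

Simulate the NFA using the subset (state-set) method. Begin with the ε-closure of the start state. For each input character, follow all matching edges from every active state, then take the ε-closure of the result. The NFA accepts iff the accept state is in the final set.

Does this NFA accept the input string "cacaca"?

start: ε-closure({0}) = {0,1,2}
'c' @ 1: {3,4}
'a' @ 2: {1,2,5}  ✓accept
'c' @ 3: {3,4}
'a' @ 4: {1,2,5}  ✓accept
'c' @ 5: {3,4}
'a' @ 6: {1,2,5}  ✓accept
after full input: {1,2,5}  (accept=1 in)

Answer: ACCEPT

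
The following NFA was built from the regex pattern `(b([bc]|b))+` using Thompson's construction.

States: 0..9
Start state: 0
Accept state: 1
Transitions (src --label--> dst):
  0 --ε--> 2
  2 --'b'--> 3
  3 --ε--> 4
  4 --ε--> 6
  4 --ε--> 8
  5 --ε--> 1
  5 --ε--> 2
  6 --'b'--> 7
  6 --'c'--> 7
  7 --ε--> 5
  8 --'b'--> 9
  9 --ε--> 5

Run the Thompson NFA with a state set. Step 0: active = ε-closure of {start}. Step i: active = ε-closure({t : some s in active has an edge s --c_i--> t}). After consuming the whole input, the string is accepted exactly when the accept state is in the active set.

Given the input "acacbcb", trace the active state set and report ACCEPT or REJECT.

initial (ε-close {0}): {0,2}
'a' @ 1: {}  — state set empty
rest 'cacbcb' ignored (set empty)
final: {}; accept 1 not in set

Answer: REJECT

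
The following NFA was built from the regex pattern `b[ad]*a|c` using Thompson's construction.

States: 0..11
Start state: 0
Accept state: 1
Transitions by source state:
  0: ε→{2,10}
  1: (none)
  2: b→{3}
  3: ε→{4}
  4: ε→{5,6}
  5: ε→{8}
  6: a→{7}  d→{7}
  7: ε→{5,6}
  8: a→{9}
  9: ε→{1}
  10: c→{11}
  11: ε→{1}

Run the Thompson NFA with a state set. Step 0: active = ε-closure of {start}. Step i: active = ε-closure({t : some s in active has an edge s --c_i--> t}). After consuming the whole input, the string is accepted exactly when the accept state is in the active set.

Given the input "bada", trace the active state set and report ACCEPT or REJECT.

S₀ = ε-closure({0}) = {0,2,10}
'b' @ 1: {3,4,5,6,8}
'a' @ 2: {1,5,6,7,8,9}  [accepting]
'd' @ 3: {5,6,7,8}
'a' @ 4: {1,5,6,7,8,9}  [accepting]
end set {1,5,6,7,8,9} — state 1 in

Answer: ACCEPT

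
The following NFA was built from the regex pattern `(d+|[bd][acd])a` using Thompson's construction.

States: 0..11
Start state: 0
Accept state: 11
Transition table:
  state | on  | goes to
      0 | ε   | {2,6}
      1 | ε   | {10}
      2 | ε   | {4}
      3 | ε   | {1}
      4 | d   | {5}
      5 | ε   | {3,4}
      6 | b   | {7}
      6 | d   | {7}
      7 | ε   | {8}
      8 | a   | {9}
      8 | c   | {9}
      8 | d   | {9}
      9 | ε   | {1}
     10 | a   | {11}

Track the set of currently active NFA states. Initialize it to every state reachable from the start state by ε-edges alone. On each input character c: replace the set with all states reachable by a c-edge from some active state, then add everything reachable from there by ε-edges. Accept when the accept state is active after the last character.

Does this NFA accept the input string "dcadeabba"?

Answer: REJECT

Steps:
initial (ε-close {0}): {0,2,4,6}
'd' @ 1: {1,3,4,5,7,8,10}
'c' @ 2: {1,9,10}
'a' @ 3: {11}  [accepting]
'd' @ 4: {}  — dead — no transitions
rest 'eabba' ignored (set empty)
after full input: {}  (accept=11 not in)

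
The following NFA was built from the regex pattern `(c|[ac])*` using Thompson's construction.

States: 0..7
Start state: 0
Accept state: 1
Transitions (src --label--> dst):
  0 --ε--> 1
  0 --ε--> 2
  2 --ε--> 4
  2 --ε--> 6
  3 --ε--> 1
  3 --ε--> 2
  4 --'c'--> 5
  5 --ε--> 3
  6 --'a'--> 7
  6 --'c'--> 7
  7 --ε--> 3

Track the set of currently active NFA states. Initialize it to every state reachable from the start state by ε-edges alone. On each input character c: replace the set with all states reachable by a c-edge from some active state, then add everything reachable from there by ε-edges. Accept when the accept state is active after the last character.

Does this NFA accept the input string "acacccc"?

Answer: ACCEPT

Derivation:
S₀ = ε-closure({0}) = {0,1,2,4,6}
'a' @ 1: {1,2,3,4,6,7}  ✓accept
'c' @ 2: {1,2,3,4,5,6,7}  ✓accept
'a' @ 3: {1,2,3,4,6,7}  ✓accept
'c' @ 4: {1,2,3,4,5,6,7}  ✓accept
'c' @ 5: {1,2,3,4,5,6,7}  ✓accept
'c' @ 6: {1,2,3,4,5,6,7}  ✓accept
'c' @ 7: {1,2,3,4,5,6,7}  ✓accept
end set {1,2,3,4,5,6,7} — state 1 in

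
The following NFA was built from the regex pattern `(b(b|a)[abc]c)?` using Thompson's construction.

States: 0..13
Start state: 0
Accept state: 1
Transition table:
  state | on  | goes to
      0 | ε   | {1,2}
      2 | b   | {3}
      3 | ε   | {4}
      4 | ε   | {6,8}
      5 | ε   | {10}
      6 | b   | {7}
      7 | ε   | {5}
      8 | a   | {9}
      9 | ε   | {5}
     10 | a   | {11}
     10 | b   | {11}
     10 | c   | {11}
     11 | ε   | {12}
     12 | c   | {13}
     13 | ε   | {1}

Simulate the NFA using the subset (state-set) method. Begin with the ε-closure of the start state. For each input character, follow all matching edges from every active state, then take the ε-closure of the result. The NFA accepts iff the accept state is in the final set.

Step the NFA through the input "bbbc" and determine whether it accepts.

Answer: ACCEPT

Steps:
start: ε-closure({0}) = {0,1,2}
'b' @ 1: {3,4,6,8}
'b' @ 2: {5,7,10}
'b' @ 3: {11,12}
'c' @ 4: {1,13}  [accepting]
final: {1,13}; accept 1 in set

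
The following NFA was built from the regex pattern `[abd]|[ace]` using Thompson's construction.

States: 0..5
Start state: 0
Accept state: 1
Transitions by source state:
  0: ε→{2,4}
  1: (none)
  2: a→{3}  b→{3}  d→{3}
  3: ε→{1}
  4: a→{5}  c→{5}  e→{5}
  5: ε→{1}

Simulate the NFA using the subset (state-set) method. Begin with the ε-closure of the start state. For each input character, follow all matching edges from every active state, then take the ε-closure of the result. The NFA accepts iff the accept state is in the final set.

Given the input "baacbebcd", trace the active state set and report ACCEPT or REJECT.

Answer: REJECT

Trace:
S₀ = ε-closure({0}) = {0,2,4}
'b' @ 1: {1,3}  [accepting]
'a' @ 2: {}  — no active states
rest 'acbebcd' ignored (set empty)
final: {}; accept 1 not in set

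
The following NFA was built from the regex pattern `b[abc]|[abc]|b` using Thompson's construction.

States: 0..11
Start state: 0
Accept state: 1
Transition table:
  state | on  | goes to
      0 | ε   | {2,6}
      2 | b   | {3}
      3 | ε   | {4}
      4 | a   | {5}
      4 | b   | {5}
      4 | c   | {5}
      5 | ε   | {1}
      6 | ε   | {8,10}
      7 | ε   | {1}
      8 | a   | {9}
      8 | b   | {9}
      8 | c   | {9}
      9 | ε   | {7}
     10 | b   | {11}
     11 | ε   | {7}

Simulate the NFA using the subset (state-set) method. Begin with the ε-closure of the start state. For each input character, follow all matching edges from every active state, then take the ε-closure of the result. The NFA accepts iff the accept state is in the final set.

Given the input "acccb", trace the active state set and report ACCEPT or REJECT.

initial (ε-close {0}): {0,2,6,8,10}
'a' @ 1: {1,7,9}  ✓accept
'c' @ 2: {}  — no active states
rest 'ccb' ignored (set empty)
final: {}; accept 1 not in set

Answer: REJECT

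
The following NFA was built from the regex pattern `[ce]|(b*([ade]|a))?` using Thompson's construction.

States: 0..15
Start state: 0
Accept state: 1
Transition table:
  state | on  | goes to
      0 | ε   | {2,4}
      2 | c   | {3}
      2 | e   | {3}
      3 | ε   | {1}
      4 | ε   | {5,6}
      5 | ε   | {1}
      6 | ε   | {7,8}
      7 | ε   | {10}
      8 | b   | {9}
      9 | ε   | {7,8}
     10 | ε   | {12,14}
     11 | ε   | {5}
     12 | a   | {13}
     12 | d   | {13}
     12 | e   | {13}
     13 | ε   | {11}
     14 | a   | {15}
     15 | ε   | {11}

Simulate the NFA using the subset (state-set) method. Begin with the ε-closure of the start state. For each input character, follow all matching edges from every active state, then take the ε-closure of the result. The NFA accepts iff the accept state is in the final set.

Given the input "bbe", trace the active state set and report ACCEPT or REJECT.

start: ε-closure({0}) = {0,1,2,4,5,6,7,8,10,12,14}
'b' @ 1: {7,8,9,10,12,14}
'b' @ 2: {7,8,9,10,12,14}
'e' @ 3: {1,5,11,13}  ✓accept
final: {1,5,11,13}; accept 1 in set

Answer: ACCEPT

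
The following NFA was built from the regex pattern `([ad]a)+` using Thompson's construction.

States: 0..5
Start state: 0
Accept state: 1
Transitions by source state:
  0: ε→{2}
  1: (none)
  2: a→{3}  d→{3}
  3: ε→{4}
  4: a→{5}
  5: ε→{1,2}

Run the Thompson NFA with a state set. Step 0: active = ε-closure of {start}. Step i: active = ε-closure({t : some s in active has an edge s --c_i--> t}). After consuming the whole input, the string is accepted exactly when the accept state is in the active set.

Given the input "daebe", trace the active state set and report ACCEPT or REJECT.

start: ε-closure({0}) = {0,2}
'd' @ 1: {3,4}
'a' @ 2: {1,2,5}  ✓accept
'e' @ 3: {}  — dead — no transitions
rest 'be' ignored (set empty)
after full input: {}  (accept=1 not in)

Answer: REJECT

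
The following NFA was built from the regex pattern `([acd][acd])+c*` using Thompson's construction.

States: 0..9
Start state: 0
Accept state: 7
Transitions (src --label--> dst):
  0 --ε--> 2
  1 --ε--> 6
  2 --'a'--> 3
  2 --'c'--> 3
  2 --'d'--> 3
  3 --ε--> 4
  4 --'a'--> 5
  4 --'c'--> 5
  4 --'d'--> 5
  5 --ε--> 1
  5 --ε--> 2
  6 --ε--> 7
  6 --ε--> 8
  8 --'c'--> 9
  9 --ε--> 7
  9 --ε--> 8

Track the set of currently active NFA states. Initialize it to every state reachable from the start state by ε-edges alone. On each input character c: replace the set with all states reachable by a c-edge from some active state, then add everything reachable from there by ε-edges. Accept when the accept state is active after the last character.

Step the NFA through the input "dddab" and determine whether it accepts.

Answer: REJECT

Steps:
S₀ = ε-closure({0}) = {0,2}
'd' @ 1: {3,4}
'd' @ 2: {1,2,5,6,7,8}  ✓accept
'd' @ 3: {3,4}
'a' @ 4: {1,2,5,6,7,8}  ✓accept
'b' @ 5: {}  — no active states
after full input: {}  (accept=7 not in)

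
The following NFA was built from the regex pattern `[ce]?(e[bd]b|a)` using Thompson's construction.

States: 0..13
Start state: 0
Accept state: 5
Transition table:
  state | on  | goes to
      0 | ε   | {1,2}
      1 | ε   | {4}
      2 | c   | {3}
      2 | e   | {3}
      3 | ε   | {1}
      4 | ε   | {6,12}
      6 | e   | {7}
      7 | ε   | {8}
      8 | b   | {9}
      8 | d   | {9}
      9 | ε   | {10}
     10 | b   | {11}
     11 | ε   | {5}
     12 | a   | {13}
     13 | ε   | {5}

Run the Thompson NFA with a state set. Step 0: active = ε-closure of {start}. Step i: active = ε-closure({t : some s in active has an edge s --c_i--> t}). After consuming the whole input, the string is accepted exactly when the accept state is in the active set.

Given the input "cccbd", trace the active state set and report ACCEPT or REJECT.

Answer: REJECT

Steps:
start: ε-closure({0}) = {0,1,2,4,6,12}
'c' @ 1: {1,3,4,6,12}
'c' @ 2: {}  — state set empty
rest 'cbd' ignored (set empty)
end set {} — state 5 not in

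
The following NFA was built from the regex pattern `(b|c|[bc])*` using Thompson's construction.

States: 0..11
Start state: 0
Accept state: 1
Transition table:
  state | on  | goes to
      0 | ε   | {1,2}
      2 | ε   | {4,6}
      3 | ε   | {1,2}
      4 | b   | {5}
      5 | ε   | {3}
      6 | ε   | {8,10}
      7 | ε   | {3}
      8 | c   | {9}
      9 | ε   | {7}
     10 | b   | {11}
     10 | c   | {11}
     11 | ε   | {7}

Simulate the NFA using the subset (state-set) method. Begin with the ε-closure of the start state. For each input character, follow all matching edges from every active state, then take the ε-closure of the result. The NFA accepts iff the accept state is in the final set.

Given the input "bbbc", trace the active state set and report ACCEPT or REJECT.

Answer: ACCEPT

Derivation:
initial (ε-close {0}): {0,1,2,4,6,8,10}
'b' @ 1: {1,2,3,4,5,6,7,8,10,11}  [accepting]
'b' @ 2: {1,2,3,4,5,6,7,8,10,11}  [accepting]
'b' @ 3: {1,2,3,4,5,6,7,8,10,11}  [accepting]
'c' @ 4: {1,2,3,4,6,7,8,9,10,11}  [accepting]
final: {1,2,3,4,6,7,8,9,10,11}; accept 1 in set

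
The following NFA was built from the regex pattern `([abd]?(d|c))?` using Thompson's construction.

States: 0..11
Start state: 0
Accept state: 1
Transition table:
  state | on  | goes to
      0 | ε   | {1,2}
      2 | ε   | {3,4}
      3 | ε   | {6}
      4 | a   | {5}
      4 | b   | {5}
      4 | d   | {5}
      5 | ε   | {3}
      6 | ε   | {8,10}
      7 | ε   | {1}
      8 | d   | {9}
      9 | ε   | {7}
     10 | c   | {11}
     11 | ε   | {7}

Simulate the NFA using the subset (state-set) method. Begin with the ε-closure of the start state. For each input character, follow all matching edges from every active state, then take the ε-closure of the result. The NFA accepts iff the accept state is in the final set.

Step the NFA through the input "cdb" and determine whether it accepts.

Answer: REJECT

Derivation:
start: ε-closure({0}) = {0,1,2,3,4,6,8,10}
'c' @ 1: {1,7,11}  [accepting]
'd' @ 2: {}  — state set empty
rest 'b' ignored (set empty)
final: {}; accept 1 not in set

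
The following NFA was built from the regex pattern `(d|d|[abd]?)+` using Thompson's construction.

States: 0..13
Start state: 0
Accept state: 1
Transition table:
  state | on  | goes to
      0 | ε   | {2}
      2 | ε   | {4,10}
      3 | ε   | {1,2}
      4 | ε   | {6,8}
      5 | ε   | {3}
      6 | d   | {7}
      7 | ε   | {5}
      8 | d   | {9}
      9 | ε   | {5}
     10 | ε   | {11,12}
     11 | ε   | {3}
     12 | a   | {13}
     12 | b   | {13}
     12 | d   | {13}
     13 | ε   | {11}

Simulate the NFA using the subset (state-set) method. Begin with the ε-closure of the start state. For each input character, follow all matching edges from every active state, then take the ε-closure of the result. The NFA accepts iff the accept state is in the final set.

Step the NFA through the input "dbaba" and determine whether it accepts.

Answer: ACCEPT

Derivation:
S₀ = ε-closure({0}) = {0,1,2,3,4,6,8,10,11,12}
'd' @ 1: {1,2,3,4,5,6,7,8,9,10,11,12,13}  [accepting]
'b' @ 2: {1,2,3,4,6,8,10,11,12,13}  [accepting]
'a' @ 3: {1,2,3,4,6,8,10,11,12,13}  [accepting]
'b' @ 4: {1,2,3,4,6,8,10,11,12,13}  [accepting]
'a' @ 5: {1,2,3,4,6,8,10,11,12,13}  [accepting]
after full input: {1,2,3,4,6,8,10,11,12,13}  (accept=1 in)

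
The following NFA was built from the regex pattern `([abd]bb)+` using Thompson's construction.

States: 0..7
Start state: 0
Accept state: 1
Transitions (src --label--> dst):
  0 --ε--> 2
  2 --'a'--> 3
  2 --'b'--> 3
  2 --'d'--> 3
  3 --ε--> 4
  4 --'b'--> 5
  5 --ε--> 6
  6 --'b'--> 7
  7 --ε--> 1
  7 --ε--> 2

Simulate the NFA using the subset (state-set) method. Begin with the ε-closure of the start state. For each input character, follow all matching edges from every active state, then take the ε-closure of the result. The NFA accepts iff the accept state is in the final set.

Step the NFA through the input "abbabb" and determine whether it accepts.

Answer: ACCEPT

Derivation:
S₀ = ε-closure({0}) = {0,2}
'a' @ 1: {3,4}
'b' @ 2: {5,6}
'b' @ 3: {1,2,7}  [accepting]
'a' @ 4: {3,4}
'b' @ 5: {5,6}
'b' @ 6: {1,2,7}  [accepting]
end set {1,2,7} — state 1 in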